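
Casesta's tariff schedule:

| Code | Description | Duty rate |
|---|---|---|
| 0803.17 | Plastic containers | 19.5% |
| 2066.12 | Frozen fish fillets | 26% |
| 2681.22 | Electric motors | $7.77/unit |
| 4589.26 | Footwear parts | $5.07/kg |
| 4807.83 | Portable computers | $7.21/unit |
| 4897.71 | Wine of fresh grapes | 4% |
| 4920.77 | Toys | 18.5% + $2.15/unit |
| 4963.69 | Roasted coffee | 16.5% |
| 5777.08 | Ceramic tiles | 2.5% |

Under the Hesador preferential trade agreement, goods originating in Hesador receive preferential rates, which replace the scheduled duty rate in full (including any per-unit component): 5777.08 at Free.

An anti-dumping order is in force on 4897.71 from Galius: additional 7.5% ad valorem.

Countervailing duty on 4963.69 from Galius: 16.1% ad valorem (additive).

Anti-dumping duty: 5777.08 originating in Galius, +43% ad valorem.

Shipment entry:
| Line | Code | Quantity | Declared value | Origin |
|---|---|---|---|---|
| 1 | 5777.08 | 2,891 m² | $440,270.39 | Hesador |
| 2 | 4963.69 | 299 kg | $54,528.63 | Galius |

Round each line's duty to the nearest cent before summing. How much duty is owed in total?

Line 1 (5777.08, Hesador, 2,891 m², $440,270.39):
Base rate for 5777.08 is 2.5%.
Origin Hesador qualifies under the Casesta–Hesador agreement and 5777.08 is covered: preferential rate Free applies instead.
The additional-duty order on 5777.08 targets Galius, not Hesador; it does not apply.
Duty = $440,270.39 × 0% = $0.00.
Line 2 (4963.69, Galius, 299 kg, $54,528.63):
Base rate for 4963.69 is 16.5%.
Additional duty on 4963.69 from Galius: +16.1%. Applied ad valorem rate: 16.5% + 16.1% = 32.6%.
Duty = $54,528.63 × 32.6% = $17,776.33.
Total = $0.00 + $17,776.33 = $17,776.33.

$17,776.33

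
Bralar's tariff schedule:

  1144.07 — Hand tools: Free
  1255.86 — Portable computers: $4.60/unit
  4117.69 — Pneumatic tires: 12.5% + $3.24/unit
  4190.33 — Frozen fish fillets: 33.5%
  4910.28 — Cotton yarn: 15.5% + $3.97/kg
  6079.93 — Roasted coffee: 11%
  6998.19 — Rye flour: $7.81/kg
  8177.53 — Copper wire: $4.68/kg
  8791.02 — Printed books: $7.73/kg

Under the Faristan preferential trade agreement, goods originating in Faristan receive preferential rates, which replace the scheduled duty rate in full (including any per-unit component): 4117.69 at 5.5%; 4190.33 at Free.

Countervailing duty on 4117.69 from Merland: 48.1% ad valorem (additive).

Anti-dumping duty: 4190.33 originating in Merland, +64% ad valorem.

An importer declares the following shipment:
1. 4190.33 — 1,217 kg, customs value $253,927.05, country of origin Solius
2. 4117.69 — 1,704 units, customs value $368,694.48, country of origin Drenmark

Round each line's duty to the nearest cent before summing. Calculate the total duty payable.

Line 1 (4190.33, Solius, 1,217 kg, $253,927.05):
Base rate for 4190.33 is 33.5%.
4190.33 has an FTA preferential rate, but origin Solius is not Faristan; base rate stands.
The additional-duty order on 4190.33 targets Merland, not Solius; it does not apply.
Duty = $253,927.05 × 33.5% = $85,065.56.
Line 2 (4117.69, Drenmark, 1,704 units, $368,694.48):
Base rate for 4117.69 is 12.5% + $3.24/unit.
4117.69 has an FTA preferential rate, but origin Drenmark is not Faristan; base rate stands.
The additional-duty order on 4117.69 targets Merland, not Drenmark; it does not apply.
Duty = $368,694.48 × 12.5% + 1,704 × $3.24 = $51,607.77.
Total = $85,065.56 + $51,607.77 = $136,673.33.

$136,673.33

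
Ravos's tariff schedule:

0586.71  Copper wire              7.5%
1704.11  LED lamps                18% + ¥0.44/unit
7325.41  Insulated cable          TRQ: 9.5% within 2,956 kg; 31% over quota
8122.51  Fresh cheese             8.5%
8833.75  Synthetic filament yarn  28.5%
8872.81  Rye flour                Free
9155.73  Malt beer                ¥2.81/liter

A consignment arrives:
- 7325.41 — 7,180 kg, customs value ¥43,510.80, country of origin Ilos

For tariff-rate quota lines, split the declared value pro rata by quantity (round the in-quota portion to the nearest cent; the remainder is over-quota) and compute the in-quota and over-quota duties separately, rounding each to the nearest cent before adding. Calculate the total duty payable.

¥9,636.98

Line 1 (7325.41, Ilos, 7,180 kg, ¥43,510.80):
Code 7325.41 is under a tariff-rate quota (threshold 2,956 kg). In-quota: 2,956 kg at 9.5%; over-quota: 4,224 kg at 31%.
Pro-rata value split: in-quota = ¥43,510.80 × 2,956/7,180 = ¥17,913.36; over-quota = ¥43,510.80 − ¥17,913.36 = ¥25,597.44.
In-quota duty = ¥17,913.36 × 9.5% = ¥1,701.77. Over-quota duty = ¥25,597.44 × 31% = ¥7,935.21.
Line duty = ¥1,701.77 + ¥7,935.21 = ¥9,636.98.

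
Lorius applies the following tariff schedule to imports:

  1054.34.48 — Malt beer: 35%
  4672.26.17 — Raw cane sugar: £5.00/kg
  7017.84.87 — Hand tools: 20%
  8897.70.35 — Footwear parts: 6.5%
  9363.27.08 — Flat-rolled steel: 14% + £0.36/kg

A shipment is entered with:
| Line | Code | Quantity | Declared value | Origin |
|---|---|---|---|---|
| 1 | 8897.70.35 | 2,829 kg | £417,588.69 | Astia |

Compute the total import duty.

Line 1 (8897.70.35, Astia, 2,829 kg, £417,588.69):
Base rate for 8897.70.35 is 6.5%.
Duty = £417,588.69 × 6.5% = £27,143.26.

£27,143.26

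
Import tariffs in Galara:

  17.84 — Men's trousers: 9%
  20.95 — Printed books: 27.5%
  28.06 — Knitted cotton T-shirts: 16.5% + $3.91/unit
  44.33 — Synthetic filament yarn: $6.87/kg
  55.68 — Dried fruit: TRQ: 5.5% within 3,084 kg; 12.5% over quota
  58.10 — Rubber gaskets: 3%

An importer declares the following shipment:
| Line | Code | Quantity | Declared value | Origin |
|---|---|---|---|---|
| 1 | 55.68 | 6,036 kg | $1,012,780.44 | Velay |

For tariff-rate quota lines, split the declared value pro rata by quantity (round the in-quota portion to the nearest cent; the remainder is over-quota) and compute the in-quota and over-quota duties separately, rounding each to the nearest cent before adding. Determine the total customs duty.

$90,375.05

Line 1 (55.68, Velay, 6,036 kg, $1,012,780.44):
Code 55.68 is under a tariff-rate quota (threshold 3,084 kg). In-quota: 3,084 kg at 5.5%; over-quota: 2,952 kg at 12.5%.
Pro-rata value split: in-quota = $1,012,780.44 × 3,084/6,036 = $517,464.36; over-quota = $1,012,780.44 − $517,464.36 = $495,316.08.
In-quota duty = $517,464.36 × 5.5% = $28,460.54. Over-quota duty = $495,316.08 × 12.5% = $61,914.51.
Line duty = $28,460.54 + $61,914.51 = $90,375.05.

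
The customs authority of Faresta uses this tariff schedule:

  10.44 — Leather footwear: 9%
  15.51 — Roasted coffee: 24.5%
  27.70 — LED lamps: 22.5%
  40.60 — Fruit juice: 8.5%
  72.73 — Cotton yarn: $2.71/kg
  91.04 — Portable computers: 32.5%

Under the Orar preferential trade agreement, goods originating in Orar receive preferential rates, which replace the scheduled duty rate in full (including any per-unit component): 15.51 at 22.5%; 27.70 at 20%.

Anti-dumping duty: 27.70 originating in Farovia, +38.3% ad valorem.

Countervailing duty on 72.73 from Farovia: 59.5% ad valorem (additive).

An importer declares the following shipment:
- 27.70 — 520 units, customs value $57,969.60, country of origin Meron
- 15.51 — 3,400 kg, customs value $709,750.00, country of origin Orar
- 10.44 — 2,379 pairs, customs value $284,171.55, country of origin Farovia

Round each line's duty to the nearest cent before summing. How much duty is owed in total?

$198,312.35

Line 1 (27.70, Meron, 520 units, $57,969.60):
Base rate for 27.70 is 22.5%.
27.70 has an FTA preferential rate, but origin Meron is not Orar; base rate stands.
The additional-duty order on 27.70 targets Farovia, not Meron; it does not apply.
Duty = $57,969.60 × 22.5% = $13,043.16.
Line 2 (15.51, Orar, 3,400 kg, $709,750.00):
Base rate for 15.51 is 24.5%.
Origin Orar qualifies under the Faresta–Orar agreement and 15.51 is covered: preferential rate 22.5% applies instead.
Duty = $709,750.00 × 22.5% = $159,693.75.
Line 3 (10.44, Farovia, 2,379 pairs, $284,171.55):
Base rate for 10.44 is 9%.
Duty = $284,171.55 × 9% = $25,575.44.
Total = $13,043.16 + $159,693.75 + $25,575.44 = $198,312.35.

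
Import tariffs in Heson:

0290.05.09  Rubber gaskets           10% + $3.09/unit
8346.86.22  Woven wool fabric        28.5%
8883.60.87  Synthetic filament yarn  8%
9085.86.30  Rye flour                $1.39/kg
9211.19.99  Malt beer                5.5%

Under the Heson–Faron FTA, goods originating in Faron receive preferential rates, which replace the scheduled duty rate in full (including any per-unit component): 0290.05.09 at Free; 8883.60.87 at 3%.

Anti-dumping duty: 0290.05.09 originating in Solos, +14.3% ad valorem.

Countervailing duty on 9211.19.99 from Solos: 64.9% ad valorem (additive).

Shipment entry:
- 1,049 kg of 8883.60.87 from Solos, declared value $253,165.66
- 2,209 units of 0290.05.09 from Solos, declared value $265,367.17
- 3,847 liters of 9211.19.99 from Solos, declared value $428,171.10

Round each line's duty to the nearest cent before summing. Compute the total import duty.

Line 1 (8883.60.87, Solos, 1,049 kg, $253,165.66):
Base rate for 8883.60.87 is 8%.
8883.60.87 has an FTA preferential rate, but origin Solos is not Faron; base rate stands.
Duty = $253,165.66 × 8% = $20,253.25.
Line 2 (0290.05.09, Solos, 2,209 units, $265,367.17):
Base rate for 0290.05.09 is 10% + $3.09/unit.
0290.05.09 has an FTA preferential rate, but origin Solos is not Faron; base rate stands.
Additional duty on 0290.05.09 from Solos: +14.3%. Applied ad valorem rate: 10% + 14.3% = 24.3%.
Duty = $265,367.17 × 24.3% + 2,209 × $3.09 = $71,310.03.
Line 3 (9211.19.99, Solos, 3,847 liters, $428,171.10):
Base rate for 9211.19.99 is 5.5%.
Additional duty on 9211.19.99 from Solos: +64.9%. Applied ad valorem rate: 5.5% + 64.9% = 70.4%.
Duty = $428,171.10 × 70.4% = $301,432.45.
Total = $20,253.25 + $71,310.03 + $301,432.45 = $392,995.73.

$392,995.73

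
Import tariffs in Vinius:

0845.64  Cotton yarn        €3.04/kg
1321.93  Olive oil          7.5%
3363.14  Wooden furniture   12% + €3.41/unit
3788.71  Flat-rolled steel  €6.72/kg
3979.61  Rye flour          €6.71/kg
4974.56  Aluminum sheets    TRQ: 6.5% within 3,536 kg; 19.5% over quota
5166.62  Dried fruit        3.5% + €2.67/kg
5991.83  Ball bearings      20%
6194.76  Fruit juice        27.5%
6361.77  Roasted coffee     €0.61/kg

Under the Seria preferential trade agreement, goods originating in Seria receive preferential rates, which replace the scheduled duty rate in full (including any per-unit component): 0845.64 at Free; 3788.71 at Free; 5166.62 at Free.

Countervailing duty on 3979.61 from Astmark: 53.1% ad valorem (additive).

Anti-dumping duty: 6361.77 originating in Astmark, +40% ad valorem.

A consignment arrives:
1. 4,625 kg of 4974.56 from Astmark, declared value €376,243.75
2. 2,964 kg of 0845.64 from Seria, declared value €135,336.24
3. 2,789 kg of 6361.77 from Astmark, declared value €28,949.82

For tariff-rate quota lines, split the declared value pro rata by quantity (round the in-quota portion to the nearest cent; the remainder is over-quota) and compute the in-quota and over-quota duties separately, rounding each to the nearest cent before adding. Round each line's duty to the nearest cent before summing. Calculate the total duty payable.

Line 1 (4974.56, Astmark, 4,625 kg, €376,243.75):
Code 4974.56 is under a tariff-rate quota (threshold 3,536 kg). In-quota: 3,536 kg at 6.5%; over-quota: 1,089 kg at 19.5%.
Pro-rata value split: in-quota = €376,243.75 × 3,536/4,625 = €287,653.60; over-quota = €376,243.75 − €287,653.60 = €88,590.15.
In-quota duty = €287,653.60 × 6.5% = €18,697.48. Over-quota duty = €88,590.15 × 19.5% = €17,275.08.
Line duty = €18,697.48 + €17,275.08 = €35,972.56.
Line 2 (0845.64, Seria, 2,964 kg, €135,336.24):
Base rate for 0845.64 is €3.04/kg.
Origin Seria qualifies under the Vinius–Seria agreement and 0845.64 is covered: preferential rate Free applies instead.
Duty = €135,336.24 × 0% = €0.00.
Line 3 (6361.77, Astmark, 2,789 kg, €28,949.82):
Base rate for 6361.77 is €0.61/kg.
Additional duty on 6361.77 from Astmark: +40% ad valorem. Applied ad valorem rate = 40%.
Duty = €28,949.82 × 40% + 2,789 × €0.61 = €13,281.22.
Total = €35,972.56 + €0.00 + €13,281.22 = €49,253.78.

€49,253.78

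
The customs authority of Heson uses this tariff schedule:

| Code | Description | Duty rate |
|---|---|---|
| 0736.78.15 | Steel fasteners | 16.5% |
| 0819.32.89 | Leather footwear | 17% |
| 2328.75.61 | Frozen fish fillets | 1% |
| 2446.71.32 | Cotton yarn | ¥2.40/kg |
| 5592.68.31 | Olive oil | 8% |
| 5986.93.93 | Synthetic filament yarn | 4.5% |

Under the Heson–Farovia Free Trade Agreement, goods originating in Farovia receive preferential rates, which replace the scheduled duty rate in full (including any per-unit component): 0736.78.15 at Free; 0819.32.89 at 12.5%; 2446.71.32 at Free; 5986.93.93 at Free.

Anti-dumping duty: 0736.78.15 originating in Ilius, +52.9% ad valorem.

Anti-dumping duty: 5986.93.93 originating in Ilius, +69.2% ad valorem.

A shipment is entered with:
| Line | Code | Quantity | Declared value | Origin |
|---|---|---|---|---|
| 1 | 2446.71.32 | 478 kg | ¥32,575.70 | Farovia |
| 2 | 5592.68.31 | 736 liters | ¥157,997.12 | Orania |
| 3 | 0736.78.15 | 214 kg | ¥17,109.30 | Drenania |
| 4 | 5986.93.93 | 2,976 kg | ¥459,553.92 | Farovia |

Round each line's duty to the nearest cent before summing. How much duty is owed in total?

¥15,462.80

Line 1 (2446.71.32, Farovia, 478 kg, ¥32,575.70):
Base rate for 2446.71.32 is ¥2.40/kg.
Origin Farovia qualifies under the Heson–Farovia agreement and 2446.71.32 is covered: preferential rate Free applies instead.
Duty = ¥32,575.70 × 0% = ¥0.00.
Line 2 (5592.68.31, Orania, 736 liters, ¥157,997.12):
Base rate for 5592.68.31 is 8%.
Duty = ¥157,997.12 × 8% = ¥12,639.77.
Line 3 (0736.78.15, Drenania, 214 kg, ¥17,109.30):
Base rate for 0736.78.15 is 16.5%.
0736.78.15 has an FTA preferential rate, but origin Drenania is not Farovia; base rate stands.
The additional-duty order on 0736.78.15 targets Ilius, not Drenania; it does not apply.
Duty = ¥17,109.30 × 16.5% = ¥2,823.03.
Line 4 (5986.93.93, Farovia, 2,976 kg, ¥459,553.92):
Base rate for 5986.93.93 is 4.5%.
Origin Farovia qualifies under the Heson–Farovia agreement and 5986.93.93 is covered: preferential rate Free applies instead.
The additional-duty order on 5986.93.93 targets Ilius, not Farovia; it does not apply.
Duty = ¥459,553.92 × 0% = ¥0.00.
Total = ¥0.00 + ¥12,639.77 + ¥2,823.03 + ¥0.00 = ¥15,462.80.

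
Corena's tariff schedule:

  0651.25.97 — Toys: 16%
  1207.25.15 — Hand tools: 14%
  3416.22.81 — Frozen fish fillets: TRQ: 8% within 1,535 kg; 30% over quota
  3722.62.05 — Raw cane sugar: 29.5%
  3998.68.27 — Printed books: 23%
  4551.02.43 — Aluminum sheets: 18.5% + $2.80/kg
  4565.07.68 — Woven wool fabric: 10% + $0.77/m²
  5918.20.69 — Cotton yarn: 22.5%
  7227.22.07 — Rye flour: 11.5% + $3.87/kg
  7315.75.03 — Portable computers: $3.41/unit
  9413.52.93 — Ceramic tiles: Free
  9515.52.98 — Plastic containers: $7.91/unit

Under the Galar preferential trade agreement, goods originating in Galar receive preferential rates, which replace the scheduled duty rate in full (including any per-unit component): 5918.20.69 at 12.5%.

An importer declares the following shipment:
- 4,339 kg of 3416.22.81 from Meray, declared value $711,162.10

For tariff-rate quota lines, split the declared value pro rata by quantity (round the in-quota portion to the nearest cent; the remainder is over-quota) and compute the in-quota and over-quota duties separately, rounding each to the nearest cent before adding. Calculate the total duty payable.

$157,999.60

Line 1 (3416.22.81, Meray, 4,339 kg, $711,162.10):
Code 3416.22.81 is under a tariff-rate quota (threshold 1,535 kg). In-quota: 1,535 kg at 8%; over-quota: 2,804 kg at 30%.
Pro-rata value split: in-quota = $711,162.10 × 1,535/4,339 = $251,586.50; over-quota = $711,162.10 − $251,586.50 = $459,575.60.
In-quota duty = $251,586.50 × 8% = $20,126.92. Over-quota duty = $459,575.60 × 30% = $137,872.68.
Line duty = $20,126.92 + $137,872.68 = $157,999.60.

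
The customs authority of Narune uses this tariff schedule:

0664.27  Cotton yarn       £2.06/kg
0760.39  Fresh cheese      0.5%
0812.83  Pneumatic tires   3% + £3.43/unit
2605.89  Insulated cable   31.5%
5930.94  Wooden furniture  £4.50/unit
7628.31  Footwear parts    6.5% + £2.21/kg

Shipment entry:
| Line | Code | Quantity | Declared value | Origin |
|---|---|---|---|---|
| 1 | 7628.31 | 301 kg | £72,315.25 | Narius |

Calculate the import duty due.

£5,365.70

Line 1 (7628.31, Narius, 301 kg, £72,315.25):
Base rate for 7628.31 is 6.5% + £2.21/kg.
Duty = £72,315.25 × 6.5% + 301 × £2.21 = £5,365.70.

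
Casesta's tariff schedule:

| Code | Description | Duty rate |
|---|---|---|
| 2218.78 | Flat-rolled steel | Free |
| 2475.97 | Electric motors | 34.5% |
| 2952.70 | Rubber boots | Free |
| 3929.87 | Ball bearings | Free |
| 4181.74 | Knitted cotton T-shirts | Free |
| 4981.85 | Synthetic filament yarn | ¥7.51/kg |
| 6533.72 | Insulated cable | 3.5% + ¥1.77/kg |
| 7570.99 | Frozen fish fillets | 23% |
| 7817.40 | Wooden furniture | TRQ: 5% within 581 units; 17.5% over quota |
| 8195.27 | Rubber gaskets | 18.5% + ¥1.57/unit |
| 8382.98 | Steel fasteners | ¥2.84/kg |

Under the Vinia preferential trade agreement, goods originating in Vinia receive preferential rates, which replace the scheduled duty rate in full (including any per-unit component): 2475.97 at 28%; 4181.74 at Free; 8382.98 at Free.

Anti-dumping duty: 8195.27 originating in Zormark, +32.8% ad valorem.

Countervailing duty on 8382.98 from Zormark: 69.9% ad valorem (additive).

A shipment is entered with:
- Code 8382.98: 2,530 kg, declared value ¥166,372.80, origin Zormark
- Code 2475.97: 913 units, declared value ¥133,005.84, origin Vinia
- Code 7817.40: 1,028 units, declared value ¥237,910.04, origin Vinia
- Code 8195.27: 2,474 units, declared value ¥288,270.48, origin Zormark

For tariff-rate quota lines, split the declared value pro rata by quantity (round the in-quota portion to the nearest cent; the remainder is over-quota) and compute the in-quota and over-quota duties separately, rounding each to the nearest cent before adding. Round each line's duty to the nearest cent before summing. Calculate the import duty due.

Line 1 (8382.98, Zormark, 2,530 kg, ¥166,372.80):
Base rate for 8382.98 is ¥2.84/kg.
8382.98 has an FTA preferential rate, but origin Zormark is not Vinia; base rate stands.
Additional duty on 8382.98 from Zormark: +69.9% ad valorem. Applied ad valorem rate = 69.9%.
Duty = ¥166,372.80 × 69.9% + 2,530 × ¥2.84 = ¥123,479.79.
Line 2 (2475.97, Vinia, 913 units, ¥133,005.84):
Base rate for 2475.97 is 34.5%.
Origin Vinia qualifies under the Casesta–Vinia agreement and 2475.97 is covered: preferential rate 28% applies instead.
Duty = ¥133,005.84 × 28% = ¥37,241.64.
Line 3 (7817.40, Vinia, 1,028 units, ¥237,910.04):
Code 7817.40 is under a tariff-rate quota (threshold 581 units). In-quota: 581 units at 5%; over-quota: 447 units at 17.5%.
Pro-rata value split: in-quota = ¥237,910.04 × 581/1,028 = ¥134,460.83; over-quota = ¥237,910.04 − ¥134,460.83 = ¥103,449.21.
In-quota duty = ¥134,460.83 × 5% = ¥6,723.04. Over-quota duty = ¥103,449.21 × 17.5% = ¥18,103.61.
Line duty = ¥6,723.04 + ¥18,103.61 = ¥24,826.65.
Line 4 (8195.27, Zormark, 2,474 units, ¥288,270.48):
Base rate for 8195.27 is 18.5% + ¥1.57/unit.
Additional duty on 8195.27 from Zormark: +32.8%. Applied ad valorem rate: 18.5% + 32.8% = 51.3%.
Duty = ¥288,270.48 × 51.3% + 2,474 × ¥1.57 = ¥151,766.94.
Total = ¥123,479.79 + ¥37,241.64 + ¥24,826.65 + ¥151,766.94 = ¥337,315.02.

¥337,315.02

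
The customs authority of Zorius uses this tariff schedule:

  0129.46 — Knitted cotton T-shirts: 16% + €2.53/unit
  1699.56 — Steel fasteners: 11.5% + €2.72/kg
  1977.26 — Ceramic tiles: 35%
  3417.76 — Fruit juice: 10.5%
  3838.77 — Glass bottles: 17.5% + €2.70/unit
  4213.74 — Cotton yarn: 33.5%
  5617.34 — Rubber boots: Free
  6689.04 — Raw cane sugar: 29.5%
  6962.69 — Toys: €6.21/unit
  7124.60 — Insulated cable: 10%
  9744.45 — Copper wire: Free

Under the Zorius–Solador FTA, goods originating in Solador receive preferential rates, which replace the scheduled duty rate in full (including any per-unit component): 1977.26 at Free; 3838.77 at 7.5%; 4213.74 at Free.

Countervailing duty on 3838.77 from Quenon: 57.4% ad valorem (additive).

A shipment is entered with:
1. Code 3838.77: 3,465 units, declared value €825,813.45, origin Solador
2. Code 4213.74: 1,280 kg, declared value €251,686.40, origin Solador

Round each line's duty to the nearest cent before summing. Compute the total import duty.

€61,936.01

Line 1 (3838.77, Solador, 3,465 units, €825,813.45):
Base rate for 3838.77 is 17.5% + €2.70/unit.
Origin Solador qualifies under the Zorius–Solador agreement and 3838.77 is covered: preferential rate 7.5% applies instead.
The additional-duty order on 3838.77 targets Quenon, not Solador; it does not apply.
Duty = €825,813.45 × 7.5% = €61,936.01.
Line 2 (4213.74, Solador, 1,280 kg, €251,686.40):
Base rate for 4213.74 is 33.5%.
Origin Solador qualifies under the Zorius–Solador agreement and 4213.74 is covered: preferential rate Free applies instead.
Duty = €251,686.40 × 0% = €0.00.
Total = €61,936.01 + €0.00 = €61,936.01.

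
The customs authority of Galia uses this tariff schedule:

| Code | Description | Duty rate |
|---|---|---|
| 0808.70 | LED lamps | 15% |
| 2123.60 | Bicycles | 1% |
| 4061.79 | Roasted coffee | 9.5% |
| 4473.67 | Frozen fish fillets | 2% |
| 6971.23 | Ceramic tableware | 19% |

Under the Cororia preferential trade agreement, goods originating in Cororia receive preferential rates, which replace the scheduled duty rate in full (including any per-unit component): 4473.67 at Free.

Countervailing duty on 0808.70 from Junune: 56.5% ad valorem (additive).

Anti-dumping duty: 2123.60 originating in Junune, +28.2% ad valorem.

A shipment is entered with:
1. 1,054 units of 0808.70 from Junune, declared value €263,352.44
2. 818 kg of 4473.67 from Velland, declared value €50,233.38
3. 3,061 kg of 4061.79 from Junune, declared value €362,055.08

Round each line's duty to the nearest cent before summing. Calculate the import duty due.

€223,696.89

Line 1 (0808.70, Junune, 1,054 units, €263,352.44):
Base rate for 0808.70 is 15%.
Additional duty on 0808.70 from Junune: +56.5%. Applied ad valorem rate: 15% + 56.5% = 71.5%.
Duty = €263,352.44 × 71.5% = €188,296.99.
Line 2 (4473.67, Velland, 818 kg, €50,233.38):
Base rate for 4473.67 is 2%.
4473.67 has an FTA preferential rate, but origin Velland is not Cororia; base rate stands.
Duty = €50,233.38 × 2% = €1,004.67.
Line 3 (4061.79, Junune, 3,061 kg, €362,055.08):
Base rate for 4061.79 is 9.5%.
Duty = €362,055.08 × 9.5% = €34,395.23.
Total = €188,296.99 + €1,004.67 + €34,395.23 = €223,696.89.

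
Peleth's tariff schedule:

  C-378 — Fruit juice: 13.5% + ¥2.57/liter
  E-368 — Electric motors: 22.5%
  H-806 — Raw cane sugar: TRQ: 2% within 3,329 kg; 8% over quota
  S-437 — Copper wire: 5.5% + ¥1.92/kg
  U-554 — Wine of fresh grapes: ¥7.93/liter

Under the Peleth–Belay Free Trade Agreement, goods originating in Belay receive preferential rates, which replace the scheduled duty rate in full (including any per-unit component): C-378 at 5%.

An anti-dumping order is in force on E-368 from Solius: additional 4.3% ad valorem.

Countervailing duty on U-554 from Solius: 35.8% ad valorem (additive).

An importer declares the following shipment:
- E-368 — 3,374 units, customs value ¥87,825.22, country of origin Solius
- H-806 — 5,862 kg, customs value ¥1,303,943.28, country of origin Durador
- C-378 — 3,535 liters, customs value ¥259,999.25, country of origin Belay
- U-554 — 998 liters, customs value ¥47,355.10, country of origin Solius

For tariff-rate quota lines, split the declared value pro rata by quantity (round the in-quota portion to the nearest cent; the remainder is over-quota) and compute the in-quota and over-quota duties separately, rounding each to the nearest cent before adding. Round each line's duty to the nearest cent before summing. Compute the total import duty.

¥121,289.69

Line 1 (E-368, Solius, 3,374 units, ¥87,825.22):
Base rate for E-368 is 22.5%.
Additional duty on E-368 from Solius: +4.3%. Applied ad valorem rate: 22.5% + 4.3% = 26.8%.
Duty = ¥87,825.22 × 26.8% = ¥23,537.16.
Line 2 (H-806, Durador, 5,862 kg, ¥1,303,943.28):
Code H-806 is under a tariff-rate quota (threshold 3,329 kg). In-quota: 3,329 kg at 2%; over-quota: 2,533 kg at 8%.
Pro-rata value split: in-quota = ¥1,303,943.28 × 3,329/5,862 = ¥740,502.76; over-quota = ¥1,303,943.28 − ¥740,502.76 = ¥563,440.52.
In-quota duty = ¥740,502.76 × 2% = ¥14,810.06. Over-quota duty = ¥563,440.52 × 8% = ¥45,075.24.
Line duty = ¥14,810.06 + ¥45,075.24 = ¥59,885.30.
Line 3 (C-378, Belay, 3,535 liters, ¥259,999.25):
Base rate for C-378 is 13.5% + ¥2.57/liter.
Origin Belay qualifies under the Peleth–Belay agreement and C-378 is covered: preferential rate 5% applies instead.
Duty = ¥259,999.25 × 5% = ¥12,999.96.
Line 4 (U-554, Solius, 998 liters, ¥47,355.10):
Base rate for U-554 is ¥7.93/liter.
Additional duty on U-554 from Solius: +35.8% ad valorem. Applied ad valorem rate = 35.8%.
Duty = ¥47,355.10 × 35.8% + 998 × ¥7.93 = ¥24,867.27.
Total = ¥23,537.16 + ¥59,885.30 + ¥12,999.96 + ¥24,867.27 = ¥121,289.69.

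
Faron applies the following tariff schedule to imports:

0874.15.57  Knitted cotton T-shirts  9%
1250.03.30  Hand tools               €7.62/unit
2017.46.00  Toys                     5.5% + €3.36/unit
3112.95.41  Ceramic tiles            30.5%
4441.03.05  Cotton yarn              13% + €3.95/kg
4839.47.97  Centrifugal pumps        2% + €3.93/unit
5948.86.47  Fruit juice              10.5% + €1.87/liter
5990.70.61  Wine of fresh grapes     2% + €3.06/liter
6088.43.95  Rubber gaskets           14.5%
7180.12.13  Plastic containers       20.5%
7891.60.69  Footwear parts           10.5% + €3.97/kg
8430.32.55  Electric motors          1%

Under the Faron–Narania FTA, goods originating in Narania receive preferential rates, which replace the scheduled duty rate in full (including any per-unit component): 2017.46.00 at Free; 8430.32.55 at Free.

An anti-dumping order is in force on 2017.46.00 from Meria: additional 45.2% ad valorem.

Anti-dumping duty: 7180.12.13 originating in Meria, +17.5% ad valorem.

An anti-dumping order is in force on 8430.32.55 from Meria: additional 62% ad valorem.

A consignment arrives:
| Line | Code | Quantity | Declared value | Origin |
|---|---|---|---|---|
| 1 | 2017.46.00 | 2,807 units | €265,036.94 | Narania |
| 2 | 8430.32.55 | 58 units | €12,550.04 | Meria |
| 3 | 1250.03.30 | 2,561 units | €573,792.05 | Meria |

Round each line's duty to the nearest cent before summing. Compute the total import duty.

Line 1 (2017.46.00, Narania, 2,807 units, €265,036.94):
Base rate for 2017.46.00 is 5.5% + €3.36/unit.
Origin Narania qualifies under the Faron–Narania agreement and 2017.46.00 is covered: preferential rate Free applies instead.
The additional-duty order on 2017.46.00 targets Meria, not Narania; it does not apply.
Duty = €265,036.94 × 0% = €0.00.
Line 2 (8430.32.55, Meria, 58 units, €12,550.04):
Base rate for 8430.32.55 is 1%.
8430.32.55 has an FTA preferential rate, but origin Meria is not Narania; base rate stands.
Additional duty on 8430.32.55 from Meria: +62%. Applied ad valorem rate: 1% + 62% = 63%.
Duty = €12,550.04 × 63% = €7,906.53.
Line 3 (1250.03.30, Meria, 2,561 units, €573,792.05):
Base rate for 1250.03.30 is €7.62/unit.
Duty = 2,561 × €7.62 = €19,514.82.
Total = €0.00 + €7,906.53 + €19,514.82 = €27,421.35.

€27,421.35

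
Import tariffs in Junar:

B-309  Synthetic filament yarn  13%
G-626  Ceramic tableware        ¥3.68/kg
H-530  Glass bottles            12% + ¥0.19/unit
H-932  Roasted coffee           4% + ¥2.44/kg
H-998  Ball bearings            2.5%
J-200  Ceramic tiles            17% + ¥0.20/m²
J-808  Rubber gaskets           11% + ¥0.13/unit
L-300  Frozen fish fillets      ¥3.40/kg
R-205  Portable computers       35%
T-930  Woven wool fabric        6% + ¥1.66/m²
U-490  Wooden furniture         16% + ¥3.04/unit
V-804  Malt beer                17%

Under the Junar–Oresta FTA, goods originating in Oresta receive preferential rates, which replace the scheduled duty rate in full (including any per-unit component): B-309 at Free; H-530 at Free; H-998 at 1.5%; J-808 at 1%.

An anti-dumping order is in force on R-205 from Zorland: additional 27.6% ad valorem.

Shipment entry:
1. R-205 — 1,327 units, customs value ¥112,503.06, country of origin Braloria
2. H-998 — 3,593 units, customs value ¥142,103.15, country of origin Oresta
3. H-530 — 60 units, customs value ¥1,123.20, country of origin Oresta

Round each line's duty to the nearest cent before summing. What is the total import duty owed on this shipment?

¥41,507.62

Line 1 (R-205, Braloria, 1,327 units, ¥112,503.06):
Base rate for R-205 is 35%.
The additional-duty order on R-205 targets Zorland, not Braloria; it does not apply.
Duty = ¥112,503.06 × 35% = ¥39,376.07.
Line 2 (H-998, Oresta, 3,593 units, ¥142,103.15):
Base rate for H-998 is 2.5%.
Origin Oresta qualifies under the Junar–Oresta agreement and H-998 is covered: preferential rate 1.5% applies instead.
Duty = ¥142,103.15 × 1.5% = ¥2,131.55.
Line 3 (H-530, Oresta, 60 units, ¥1,123.20):
Base rate for H-530 is 12% + ¥0.19/unit.
Origin Oresta qualifies under the Junar–Oresta agreement and H-530 is covered: preferential rate Free applies instead.
Duty = ¥1,123.20 × 0% = ¥0.00.
Total = ¥39,376.07 + ¥2,131.55 + ¥0.00 = ¥41,507.62.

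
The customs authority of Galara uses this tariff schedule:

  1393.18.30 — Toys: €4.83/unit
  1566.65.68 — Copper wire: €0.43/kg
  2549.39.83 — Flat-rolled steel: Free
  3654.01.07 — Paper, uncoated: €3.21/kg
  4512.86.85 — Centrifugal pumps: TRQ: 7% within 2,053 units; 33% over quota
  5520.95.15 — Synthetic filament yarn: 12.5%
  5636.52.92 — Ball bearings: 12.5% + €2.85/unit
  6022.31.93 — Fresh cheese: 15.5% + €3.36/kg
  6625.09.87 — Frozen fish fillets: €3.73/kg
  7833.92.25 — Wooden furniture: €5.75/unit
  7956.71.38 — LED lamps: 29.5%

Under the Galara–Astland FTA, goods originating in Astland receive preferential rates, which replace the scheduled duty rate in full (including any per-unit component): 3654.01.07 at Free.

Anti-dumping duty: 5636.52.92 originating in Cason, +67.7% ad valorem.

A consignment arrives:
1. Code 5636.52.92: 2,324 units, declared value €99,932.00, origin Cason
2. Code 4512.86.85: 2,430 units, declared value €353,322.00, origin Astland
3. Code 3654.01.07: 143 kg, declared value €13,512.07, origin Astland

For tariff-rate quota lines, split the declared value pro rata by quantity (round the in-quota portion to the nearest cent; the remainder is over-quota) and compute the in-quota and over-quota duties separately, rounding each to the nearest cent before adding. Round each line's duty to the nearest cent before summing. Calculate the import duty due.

Line 1 (5636.52.92, Cason, 2,324 units, €99,932.00):
Base rate for 5636.52.92 is 12.5% + €2.85/unit.
Additional duty on 5636.52.92 from Cason: +67.7%. Applied ad valorem rate: 12.5% + 67.7% = 80.2%.
Duty = €99,932.00 × 80.2% + 2,324 × €2.85 = €86,768.86.
Line 2 (4512.86.85, Astland, 2,430 units, €353,322.00):
Code 4512.86.85 is under a tariff-rate quota (threshold 2,053 units). In-quota: 2,053 units at 7%; over-quota: 377 units at 33%.
Pro-rata value split: in-quota = €353,322.00 × 2,053/2,430 = €298,506.20; over-quota = €353,322.00 − €298,506.20 = €54,815.80.
In-quota duty = €298,506.20 × 7% = €20,895.43. Over-quota duty = €54,815.80 × 33% = €18,089.21.
Line duty = €20,895.43 + €18,089.21 = €38,984.64.
Line 3 (3654.01.07, Astland, 143 kg, €13,512.07):
Base rate for 3654.01.07 is €3.21/kg.
Origin Astland qualifies under the Galara–Astland agreement and 3654.01.07 is covered: preferential rate Free applies instead.
Duty = €13,512.07 × 0% = €0.00.
Total = €86,768.86 + €38,984.64 + €0.00 = €125,753.50.

€125,753.50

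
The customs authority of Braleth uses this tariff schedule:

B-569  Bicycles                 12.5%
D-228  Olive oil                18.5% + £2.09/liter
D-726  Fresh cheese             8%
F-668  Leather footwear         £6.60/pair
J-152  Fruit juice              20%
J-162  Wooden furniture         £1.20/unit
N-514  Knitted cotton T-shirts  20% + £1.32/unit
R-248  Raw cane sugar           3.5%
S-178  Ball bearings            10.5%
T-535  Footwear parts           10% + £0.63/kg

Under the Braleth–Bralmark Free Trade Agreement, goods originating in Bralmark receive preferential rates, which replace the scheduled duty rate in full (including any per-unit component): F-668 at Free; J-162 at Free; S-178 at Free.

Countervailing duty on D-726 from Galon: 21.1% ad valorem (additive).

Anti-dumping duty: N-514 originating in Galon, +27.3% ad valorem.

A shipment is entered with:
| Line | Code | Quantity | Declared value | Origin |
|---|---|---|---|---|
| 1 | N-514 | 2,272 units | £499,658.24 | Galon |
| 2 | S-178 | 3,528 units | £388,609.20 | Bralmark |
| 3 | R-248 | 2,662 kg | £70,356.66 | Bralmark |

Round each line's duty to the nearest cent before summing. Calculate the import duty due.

Line 1 (N-514, Galon, 2,272 units, £499,658.24):
Base rate for N-514 is 20% + £1.32/unit.
Additional duty on N-514 from Galon: +27.3%. Applied ad valorem rate: 20% + 27.3% = 47.3%.
Duty = £499,658.24 × 47.3% + 2,272 × £1.32 = £239,337.39.
Line 2 (S-178, Bralmark, 3,528 units, £388,609.20):
Base rate for S-178 is 10.5%.
Origin Bralmark qualifies under the Braleth–Bralmark agreement and S-178 is covered: preferential rate Free applies instead.
Duty = £388,609.20 × 0% = £0.00.
Line 3 (R-248, Bralmark, 2,662 kg, £70,356.66):
Base rate for R-248 is 3.5%.
Origin Bralmark is the FTA partner but R-248 is not on the preference list; base rate stands.
Duty = £70,356.66 × 3.5% = £2,462.48.
Total = £239,337.39 + £0.00 + £2,462.48 = £241,799.87.

£241,799.87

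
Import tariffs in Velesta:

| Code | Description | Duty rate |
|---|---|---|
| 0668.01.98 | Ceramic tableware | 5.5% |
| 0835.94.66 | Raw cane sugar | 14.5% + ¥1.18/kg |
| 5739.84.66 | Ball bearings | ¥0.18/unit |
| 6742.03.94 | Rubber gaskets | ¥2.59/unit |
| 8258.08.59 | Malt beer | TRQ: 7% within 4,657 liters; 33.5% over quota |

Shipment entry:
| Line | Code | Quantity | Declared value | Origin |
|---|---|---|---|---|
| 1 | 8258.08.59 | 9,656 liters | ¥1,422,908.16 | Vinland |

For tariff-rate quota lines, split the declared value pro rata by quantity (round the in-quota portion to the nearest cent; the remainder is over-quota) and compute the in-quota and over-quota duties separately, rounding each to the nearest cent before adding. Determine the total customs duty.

¥294,816.52

Line 1 (8258.08.59, Vinland, 9,656 liters, ¥1,422,908.16):
Code 8258.08.59 is under a tariff-rate quota (threshold 4,657 liters). In-quota: 4,657 liters at 7%; over-quota: 4,999 liters at 33.5%.
Pro-rata value split: in-quota = ¥1,422,908.16 × 4,657/9,656 = ¥686,255.52; over-quota = ¥1,422,908.16 − ¥686,255.52 = ¥736,652.64.
In-quota duty = ¥686,255.52 × 7% = ¥48,037.89. Over-quota duty = ¥736,652.64 × 33.5% = ¥246,778.63.
Line duty = ¥48,037.89 + ¥246,778.63 = ¥294,816.52.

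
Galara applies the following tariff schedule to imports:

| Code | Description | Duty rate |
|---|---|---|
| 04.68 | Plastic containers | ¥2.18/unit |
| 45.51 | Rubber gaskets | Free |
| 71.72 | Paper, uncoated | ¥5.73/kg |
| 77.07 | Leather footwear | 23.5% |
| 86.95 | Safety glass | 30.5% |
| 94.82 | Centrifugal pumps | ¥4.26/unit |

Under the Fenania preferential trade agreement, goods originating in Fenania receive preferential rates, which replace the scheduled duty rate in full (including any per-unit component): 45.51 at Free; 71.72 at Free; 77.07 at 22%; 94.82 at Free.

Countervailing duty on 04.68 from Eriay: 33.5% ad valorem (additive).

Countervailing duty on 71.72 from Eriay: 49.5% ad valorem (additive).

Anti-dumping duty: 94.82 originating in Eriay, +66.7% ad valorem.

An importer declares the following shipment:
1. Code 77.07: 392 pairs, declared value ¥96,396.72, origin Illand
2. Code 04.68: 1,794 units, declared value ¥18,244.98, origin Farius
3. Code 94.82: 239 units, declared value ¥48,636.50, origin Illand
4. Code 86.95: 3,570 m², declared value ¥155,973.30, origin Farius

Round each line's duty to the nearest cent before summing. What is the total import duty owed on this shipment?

Line 1 (77.07, Illand, 392 pairs, ¥96,396.72):
Base rate for 77.07 is 23.5%.
77.07 has an FTA preferential rate, but origin Illand is not Fenania; base rate stands.
Duty = ¥96,396.72 × 23.5% = ¥22,653.23.
Line 2 (04.68, Farius, 1,794 units, ¥18,244.98):
Base rate for 04.68 is ¥2.18/unit.
The additional-duty order on 04.68 targets Eriay, not Farius; it does not apply.
Duty = 1,794 × ¥2.18 = ¥3,910.92.
Line 3 (94.82, Illand, 239 units, ¥48,636.50):
Base rate for 94.82 is ¥4.26/unit.
94.82 has an FTA preferential rate, but origin Illand is not Fenania; base rate stands.
The additional-duty order on 94.82 targets Eriay, not Illand; it does not apply.
Duty = 239 × ¥4.26 = ¥1,018.14.
Line 4 (86.95, Farius, 3,570 m², ¥155,973.30):
Base rate for 86.95 is 30.5%.
Duty = ¥155,973.30 × 30.5% = ¥47,571.86.
Total = ¥22,653.23 + ¥3,910.92 + ¥1,018.14 + ¥47,571.86 = ¥75,154.15.

¥75,154.15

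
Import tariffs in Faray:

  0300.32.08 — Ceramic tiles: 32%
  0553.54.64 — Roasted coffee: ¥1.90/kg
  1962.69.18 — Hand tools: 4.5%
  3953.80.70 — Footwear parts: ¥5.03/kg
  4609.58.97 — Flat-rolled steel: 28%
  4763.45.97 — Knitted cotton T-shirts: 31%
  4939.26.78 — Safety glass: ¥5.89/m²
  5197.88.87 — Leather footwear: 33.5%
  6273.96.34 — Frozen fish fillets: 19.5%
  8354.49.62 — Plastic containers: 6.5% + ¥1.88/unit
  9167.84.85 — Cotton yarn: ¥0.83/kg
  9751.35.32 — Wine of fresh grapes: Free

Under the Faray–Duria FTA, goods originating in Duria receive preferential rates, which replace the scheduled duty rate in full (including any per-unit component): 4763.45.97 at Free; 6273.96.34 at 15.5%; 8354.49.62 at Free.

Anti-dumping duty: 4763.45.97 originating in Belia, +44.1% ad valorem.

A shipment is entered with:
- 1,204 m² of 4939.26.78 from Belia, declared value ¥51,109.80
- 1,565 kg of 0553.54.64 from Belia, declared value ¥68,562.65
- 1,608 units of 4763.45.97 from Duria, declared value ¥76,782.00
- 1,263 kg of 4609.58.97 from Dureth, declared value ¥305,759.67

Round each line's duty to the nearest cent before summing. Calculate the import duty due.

Line 1 (4939.26.78, Belia, 1,204 m², ¥51,109.80):
Base rate for 4939.26.78 is ¥5.89/m².
Duty = 1,204 × ¥5.89 = ¥7,091.56.
Line 2 (0553.54.64, Belia, 1,565 kg, ¥68,562.65):
Base rate for 0553.54.64 is ¥1.90/kg.
Duty = 1,565 × ¥1.90 = ¥2,973.50.
Line 3 (4763.45.97, Duria, 1,608 units, ¥76,782.00):
Base rate for 4763.45.97 is 31%.
Origin Duria qualifies under the Faray–Duria agreement and 4763.45.97 is covered: preferential rate Free applies instead.
The additional-duty order on 4763.45.97 targets Belia, not Duria; it does not apply.
Duty = ¥76,782.00 × 0% = ¥0.00.
Line 4 (4609.58.97, Dureth, 1,263 kg, ¥305,759.67):
Base rate for 4609.58.97 is 28%.
Duty = ¥305,759.67 × 28% = ¥85,612.71.
Total = ¥7,091.56 + ¥2,973.50 + ¥0.00 + ¥85,612.71 = ¥95,677.77.

¥95,677.77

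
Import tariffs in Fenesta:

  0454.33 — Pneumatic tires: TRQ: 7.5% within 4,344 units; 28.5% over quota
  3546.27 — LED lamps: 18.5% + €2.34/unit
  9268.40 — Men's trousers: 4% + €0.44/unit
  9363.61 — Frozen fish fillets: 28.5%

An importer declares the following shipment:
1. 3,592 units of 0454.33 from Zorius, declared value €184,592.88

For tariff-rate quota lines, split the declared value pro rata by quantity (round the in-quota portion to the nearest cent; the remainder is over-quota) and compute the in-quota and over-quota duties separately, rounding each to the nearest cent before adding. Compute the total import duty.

€13,844.47

Line 1 (0454.33, Zorius, 3,592 units, €184,592.88):
Code 0454.33 is under a tariff-rate quota (threshold 4,344 units). Quantity 3,592 units is within the quota, so the in-quota rate 7.5% applies to the full value.
Duty = €184,592.88 × 7.5% = €13,844.47.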